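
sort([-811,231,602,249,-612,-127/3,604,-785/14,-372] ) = [-811,-612,-372,-785/14,-127/3,231,249,602,604] 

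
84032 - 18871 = 65161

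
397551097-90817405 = 306733692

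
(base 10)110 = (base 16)6e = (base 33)3b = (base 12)92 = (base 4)1232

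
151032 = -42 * (-3596)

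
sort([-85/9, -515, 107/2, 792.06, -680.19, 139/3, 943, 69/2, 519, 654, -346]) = [-680.19, -515, -346, -85/9, 69/2, 139/3, 107/2, 519, 654, 792.06, 943]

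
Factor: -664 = -1 * 2^3 * 83^1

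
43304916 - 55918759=-12613843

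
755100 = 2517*300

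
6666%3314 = 38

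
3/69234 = 1/23078≈0.0000433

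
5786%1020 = 686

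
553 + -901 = -348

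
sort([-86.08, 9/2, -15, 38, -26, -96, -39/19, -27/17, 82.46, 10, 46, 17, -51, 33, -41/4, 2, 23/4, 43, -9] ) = [-96, -86.08, -51, -26, -15, -41/4, -9, -39/19, -27/17, 2, 9/2, 23/4, 10, 17, 33, 38, 43, 46, 82.46] 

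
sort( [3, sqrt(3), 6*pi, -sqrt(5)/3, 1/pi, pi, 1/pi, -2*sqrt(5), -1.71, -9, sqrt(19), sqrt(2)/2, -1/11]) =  [-9, -2*sqrt(5), -1.71, -sqrt(5)/3, -1/11, 1/pi, 1/pi, sqrt(2)/2, sqrt(3), 3, pi, sqrt(19), 6*pi]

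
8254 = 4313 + 3941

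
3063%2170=893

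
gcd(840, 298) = 2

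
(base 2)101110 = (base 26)1k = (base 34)1c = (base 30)1g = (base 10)46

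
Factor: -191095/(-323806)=2^(-1)*5^1*7^(-1)*101^(-1)*229^(-1)*38219^1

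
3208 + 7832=11040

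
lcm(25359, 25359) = 25359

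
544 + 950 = 1494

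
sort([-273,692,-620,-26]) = [-620,-273,-26,692]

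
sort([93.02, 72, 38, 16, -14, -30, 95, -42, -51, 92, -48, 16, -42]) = [-51, -48, -42, -42, -30, -14, 16, 16, 38, 72, 92, 93.02, 95]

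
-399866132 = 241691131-641557263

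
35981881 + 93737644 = 129719525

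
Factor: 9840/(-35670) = -1 * 2^3 * 29^(-1) = -8/29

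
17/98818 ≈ 0.000172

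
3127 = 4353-1226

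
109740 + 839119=948859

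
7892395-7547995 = 344400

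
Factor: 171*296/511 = 2^3*3^2*7^(-1)*19^1*37^1*73^(-1) = 50616/511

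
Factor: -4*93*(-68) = 2^4*3^1*17^1*31^1 = 25296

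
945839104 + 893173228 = 1839012332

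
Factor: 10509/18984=2^(-3)*7^(-1)*31^1=31/56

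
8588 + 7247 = 15835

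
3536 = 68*52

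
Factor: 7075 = 5^2 * 283^1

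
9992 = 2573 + 7419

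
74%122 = 74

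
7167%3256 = 655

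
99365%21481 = 13441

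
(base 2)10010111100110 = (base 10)9702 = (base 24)gk6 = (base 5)302302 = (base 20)1452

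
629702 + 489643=1119345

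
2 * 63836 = 127672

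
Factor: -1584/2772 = -1*2^2*7^(-1) = -4/7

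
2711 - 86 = 2625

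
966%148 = 78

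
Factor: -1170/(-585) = 2^1 = 2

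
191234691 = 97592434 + 93642257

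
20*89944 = 1798880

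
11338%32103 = 11338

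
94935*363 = 34461405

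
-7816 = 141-7957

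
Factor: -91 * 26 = -1 * 2^1 * 7^1 * 13^2 = -2366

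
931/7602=133/1086 ≈ 0.122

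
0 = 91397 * 0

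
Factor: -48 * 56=-1 * 2^7 * 3^1 * 7^1=-2688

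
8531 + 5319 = 13850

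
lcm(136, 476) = 952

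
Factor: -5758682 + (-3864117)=-1 * 17^1 * 566047^1=-9622799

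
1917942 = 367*5226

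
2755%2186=569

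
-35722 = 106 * (-337)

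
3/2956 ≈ 0.00101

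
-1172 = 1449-2621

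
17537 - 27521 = -9984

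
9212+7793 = 17005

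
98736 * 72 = 7108992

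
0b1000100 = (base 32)24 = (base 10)68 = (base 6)152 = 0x44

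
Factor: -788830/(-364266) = 3^(-2)*5^1*7^(-2)*191^1 = 955/441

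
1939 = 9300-7361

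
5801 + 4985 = 10786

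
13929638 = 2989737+10939901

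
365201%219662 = 145539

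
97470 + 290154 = 387624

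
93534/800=116 + 367/400 ≈ 116.92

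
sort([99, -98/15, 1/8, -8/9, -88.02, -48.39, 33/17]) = [-88.02, -48.39, -98/15, -8/9, 1/8, 33/17, 99]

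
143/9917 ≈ 0.0144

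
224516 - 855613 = -631097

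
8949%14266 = 8949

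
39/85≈0.459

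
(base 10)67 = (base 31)25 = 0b1000011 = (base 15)47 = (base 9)74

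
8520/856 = 1065/107 ≈ 9.95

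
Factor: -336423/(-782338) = 2^(-1) * 3^1 * 127^1 * 443^(-1) = 381/886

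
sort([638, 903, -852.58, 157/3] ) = [-852.58, 157/3, 638, 903] 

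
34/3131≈0.0109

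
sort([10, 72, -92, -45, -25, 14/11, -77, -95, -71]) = [-95, -92, -77, -71, -45, -25, 14/11, 10, 72]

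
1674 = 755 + 919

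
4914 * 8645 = 42481530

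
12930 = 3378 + 9552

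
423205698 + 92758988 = 515964686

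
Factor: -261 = -1*3^2*29^1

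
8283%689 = 15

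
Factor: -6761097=-1*3^3*7^1*83^1*431^1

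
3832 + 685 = 4517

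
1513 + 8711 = 10224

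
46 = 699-653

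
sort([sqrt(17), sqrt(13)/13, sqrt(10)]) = [sqrt(13)/13, sqrt(10), sqrt(17)]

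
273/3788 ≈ 0.0721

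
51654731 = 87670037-36015306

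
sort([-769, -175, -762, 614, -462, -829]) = [-829, -769, -762, -462, -175, 614]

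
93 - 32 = 61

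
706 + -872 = -166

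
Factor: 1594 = 2^1*797^1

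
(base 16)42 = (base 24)2i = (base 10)66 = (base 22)30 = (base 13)51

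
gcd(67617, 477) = 9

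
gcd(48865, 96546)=1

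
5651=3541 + 2110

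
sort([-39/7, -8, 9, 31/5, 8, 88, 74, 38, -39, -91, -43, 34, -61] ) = [-91, -61, -43, -39, -8, -39/7, 31/5, 8, 9, 34, 38, 74, 88] 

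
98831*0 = 0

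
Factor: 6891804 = 2^2*3^4*89^1*239^1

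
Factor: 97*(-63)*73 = -1*3^2*7^1*73^1*97^1 = -446103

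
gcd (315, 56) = 7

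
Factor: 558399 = 3^1 * 17^1 * 10949^1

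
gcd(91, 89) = 1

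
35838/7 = 5119 + 5/7 ≈ 5119.71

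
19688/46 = 428 = 428.00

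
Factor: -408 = -1*2^3*3^1*17^1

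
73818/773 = 95 + 383/773 ≈ 95.50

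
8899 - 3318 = 5581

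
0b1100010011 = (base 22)1dh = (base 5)11122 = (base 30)q7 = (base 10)787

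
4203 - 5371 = -1168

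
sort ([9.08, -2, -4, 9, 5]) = [-4, -2, 5, 9, 9.08]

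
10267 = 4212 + 6055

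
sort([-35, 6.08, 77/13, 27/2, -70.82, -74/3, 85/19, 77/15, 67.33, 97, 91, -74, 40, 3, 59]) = [-74, -70.82, -35, -74/3, 3, 85/19, 77/15, 77/13, 6.08, 27/2, 40, 59, 67.33, 91, 97]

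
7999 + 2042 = 10041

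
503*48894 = 24593682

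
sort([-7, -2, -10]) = [-10, -7, -2]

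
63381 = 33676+29705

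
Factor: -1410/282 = -1*5^1 = -5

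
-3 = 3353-3356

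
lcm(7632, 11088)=587664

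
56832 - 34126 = 22706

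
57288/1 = 57288 = 57288.00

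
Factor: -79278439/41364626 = -1*2^(-1)*23^(-2)*31^1*39097^(-1)*2557369^1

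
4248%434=342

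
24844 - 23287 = 1557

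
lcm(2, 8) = 8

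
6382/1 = 6382 = 6382.00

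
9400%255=220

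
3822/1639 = 2+544/1639 ≈ 2.33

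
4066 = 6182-2116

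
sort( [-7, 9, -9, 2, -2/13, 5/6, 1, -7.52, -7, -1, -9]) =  [-9, -9, -7.52, -7, -7, -1, -2/13, 5/6, 1, 2, 9]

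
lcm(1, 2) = 2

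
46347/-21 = -2207 = -2207.00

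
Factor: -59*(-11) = 11^1*59^1 = 649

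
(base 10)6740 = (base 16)1a54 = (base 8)15124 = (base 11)5078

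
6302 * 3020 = 19032040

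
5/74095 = 1/14819 ≈ 0.0000675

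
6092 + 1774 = 7866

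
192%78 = 36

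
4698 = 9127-4429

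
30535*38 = 1160330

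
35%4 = 3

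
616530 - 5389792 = -4773262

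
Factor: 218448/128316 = 2^2 * 3^1 * 17^(-2) * 41^1 = 492/289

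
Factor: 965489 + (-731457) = 2^4 * 14627^1 = 234032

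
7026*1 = 7026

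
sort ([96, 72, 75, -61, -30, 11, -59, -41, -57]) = [-61, -59, -57, -41, -30, 11, 72, 75, 96]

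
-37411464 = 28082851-65494315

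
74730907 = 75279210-548303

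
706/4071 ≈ 0.173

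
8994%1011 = 906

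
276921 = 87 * 3183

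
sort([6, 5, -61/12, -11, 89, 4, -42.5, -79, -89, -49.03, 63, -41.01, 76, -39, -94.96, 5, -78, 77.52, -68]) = [-94.96, -89, -79, -78, -68, -49.03, -42.5, -41.01, -39, -11, -61/12, 4, 5, 5, 6, 63, 76, 77.52, 89]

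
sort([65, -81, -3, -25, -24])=[-81, -25, -24, -3, 65]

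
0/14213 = 0 = 0.00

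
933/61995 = 311/20665 ≈ 0.0150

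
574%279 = 16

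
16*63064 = 1009024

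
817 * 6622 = 5410174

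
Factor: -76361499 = -1 * 3^2 * 53^1 * 160087^1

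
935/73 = 12 + 59/73 ≈ 12.81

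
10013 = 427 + 9586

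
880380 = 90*9782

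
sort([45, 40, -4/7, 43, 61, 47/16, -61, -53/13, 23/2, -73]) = [-73, -61, -53/13, -4/7, 47/16, 23/2, 40, 43, 45, 61]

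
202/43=4 + 30/43≈4.70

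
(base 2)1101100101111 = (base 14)2771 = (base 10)6959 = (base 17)1716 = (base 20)h7j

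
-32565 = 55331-87896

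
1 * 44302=44302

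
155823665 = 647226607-491402942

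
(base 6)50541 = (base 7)25330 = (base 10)6685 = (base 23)cef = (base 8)15035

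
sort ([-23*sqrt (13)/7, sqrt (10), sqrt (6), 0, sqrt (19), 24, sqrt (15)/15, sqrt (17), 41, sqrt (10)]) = [-23*sqrt (13)/7, 0, sqrt (15)/15, sqrt (6), sqrt (10), sqrt (10), sqrt (17), sqrt (19), 24, 41]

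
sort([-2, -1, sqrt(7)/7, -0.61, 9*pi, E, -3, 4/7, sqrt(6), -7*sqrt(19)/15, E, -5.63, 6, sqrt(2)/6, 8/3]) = [-5.63, -3, -7*sqrt(19)/15, -2, -1, -0.61, sqrt(2)/6, sqrt(7)/7, 4/7, sqrt(6), 8/3, E, E, 6, 9*pi]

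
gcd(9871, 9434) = 1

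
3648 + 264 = 3912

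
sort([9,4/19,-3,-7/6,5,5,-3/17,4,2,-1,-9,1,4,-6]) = [-9,-6,-3,-7/6,-1,-3/17,4/19,1,2,4,4,5,5,9]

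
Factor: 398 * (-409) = -1 * 2^1 * 199^1 * 409^1 = -162782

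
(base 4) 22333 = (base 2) 1010111111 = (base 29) o7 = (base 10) 703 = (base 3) 222001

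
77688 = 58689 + 18999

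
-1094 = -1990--896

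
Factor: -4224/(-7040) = 3^1*5^(-1) = 3/5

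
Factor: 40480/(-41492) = -1 * 2^3 * 5^1 * 41^(-1) = -40/41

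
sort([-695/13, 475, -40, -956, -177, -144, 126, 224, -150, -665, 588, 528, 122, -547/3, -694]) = [-956, -694, -665, -547/3, -177, -150, -144, -695/13, -40, 122, 126, 224, 475, 528, 588]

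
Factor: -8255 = -1 * 5^1 * 13^1 * 127^1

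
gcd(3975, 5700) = 75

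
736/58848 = 23/1839 ≈ 0.0125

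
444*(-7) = -3108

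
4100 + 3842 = 7942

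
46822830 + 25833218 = 72656048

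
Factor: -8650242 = -1*2^1*3^2*480569^1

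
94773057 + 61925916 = 156698973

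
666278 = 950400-284122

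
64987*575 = 37367525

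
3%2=1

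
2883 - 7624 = -4741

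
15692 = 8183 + 7509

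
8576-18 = 8558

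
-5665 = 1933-7598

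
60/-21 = -20/7 ≈ -2.86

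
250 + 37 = 287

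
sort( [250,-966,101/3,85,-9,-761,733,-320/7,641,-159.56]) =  [-966,-761,-159.56,-320/7,-9,101/3,85,250,641,733]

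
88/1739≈0.0506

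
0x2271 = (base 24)f79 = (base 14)32db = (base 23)gf8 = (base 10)8817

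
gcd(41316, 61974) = 20658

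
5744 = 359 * 16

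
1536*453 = 695808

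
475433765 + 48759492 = 524193257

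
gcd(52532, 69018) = 2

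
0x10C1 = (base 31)4EB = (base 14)17C5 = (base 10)4289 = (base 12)2595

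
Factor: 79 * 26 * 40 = 2^4 * 5^1 * 13^1 * 79^1 = 82160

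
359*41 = 14719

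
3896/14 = 1948/7 ≈ 278.29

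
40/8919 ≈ 0.00448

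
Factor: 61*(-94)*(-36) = 2^3*3^2*47^1*61^1 = 206424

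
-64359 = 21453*(-3)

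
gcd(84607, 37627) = 1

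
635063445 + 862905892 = 1497969337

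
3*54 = 162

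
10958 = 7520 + 3438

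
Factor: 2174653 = 13^1*409^2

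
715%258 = 199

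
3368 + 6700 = 10068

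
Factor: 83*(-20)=-1*2^2*5^1*83^1=-1660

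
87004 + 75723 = 162727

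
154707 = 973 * 159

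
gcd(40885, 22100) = 1105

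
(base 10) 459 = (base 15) 209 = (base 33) du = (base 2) 111001011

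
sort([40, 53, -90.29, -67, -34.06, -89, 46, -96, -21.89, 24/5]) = [-96, -90.29, -89, -67, -34.06, -21.89, 24/5, 40, 46, 53]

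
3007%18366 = 3007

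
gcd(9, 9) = 9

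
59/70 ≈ 0.843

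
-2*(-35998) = 71996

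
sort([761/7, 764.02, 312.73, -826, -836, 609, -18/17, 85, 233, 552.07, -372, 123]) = [-836, -826, -372, -18/17, 85, 761/7, 123, 233, 312.73, 552.07, 609, 764.02]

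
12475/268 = 46 + 147/268 ≈ 46.55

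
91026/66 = 1379 + 2/11 ≈ 1379.18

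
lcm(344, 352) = 15136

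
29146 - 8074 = 21072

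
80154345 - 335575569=-255421224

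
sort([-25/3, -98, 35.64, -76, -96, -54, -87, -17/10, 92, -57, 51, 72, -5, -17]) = [-98, -96, -87, -76, -57, -54, -17, -25/3, -5, -17/10, 35.64, 51, 72, 92]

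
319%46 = 43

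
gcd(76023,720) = 9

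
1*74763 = 74763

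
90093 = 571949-481856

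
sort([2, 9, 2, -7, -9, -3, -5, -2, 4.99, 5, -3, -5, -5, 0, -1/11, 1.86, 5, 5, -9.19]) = [-9.19, -9, -7, -5, -5, -5, -3, -3, -2, -1/11, 0, 1.86, 2, 2, 4.99, 5, 5, 5, 9]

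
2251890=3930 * 573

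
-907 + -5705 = -6612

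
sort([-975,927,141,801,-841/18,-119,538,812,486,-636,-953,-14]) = [-975,-953,-636,-119,-841/18,-14,141,486,538,801,812,927]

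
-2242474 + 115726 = -2126748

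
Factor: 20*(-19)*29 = -1*2^2*5^1*19^1*29^1 = -11020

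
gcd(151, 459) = 1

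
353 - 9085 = -8732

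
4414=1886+2528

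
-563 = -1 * 563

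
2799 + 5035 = 7834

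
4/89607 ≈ 0.0000446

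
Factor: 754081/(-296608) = -1*2^(-5)*13^(-1)*23^(-1)*31^(-1)*754081^1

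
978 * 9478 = 9269484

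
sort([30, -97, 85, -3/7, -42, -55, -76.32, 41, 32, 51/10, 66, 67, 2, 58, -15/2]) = [-97, -76.32, -55, -42, -15/2, -3/7, 2, 51/10, 30, 32, 41, 58, 66, 67, 85]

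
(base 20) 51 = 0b1100101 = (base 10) 101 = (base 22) 4d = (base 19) 56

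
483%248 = 235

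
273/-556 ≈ -0.491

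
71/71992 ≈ 0.000986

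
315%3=0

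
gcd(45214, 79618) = 94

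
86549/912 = 94 + 821/912 ≈ 94.90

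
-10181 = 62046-72227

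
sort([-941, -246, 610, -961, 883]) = [-961, -941, -246, 610, 883]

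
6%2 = 0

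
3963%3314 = 649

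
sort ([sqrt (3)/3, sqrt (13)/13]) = [sqrt (13)/13, sqrt (3)/3]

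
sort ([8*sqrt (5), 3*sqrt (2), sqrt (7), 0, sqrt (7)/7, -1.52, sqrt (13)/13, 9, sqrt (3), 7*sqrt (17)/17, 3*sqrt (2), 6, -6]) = [-6, -1.52, 0, sqrt (13)/13, sqrt (7)/7, 7*sqrt (17)/17, sqrt (3), sqrt (7), 3*sqrt (2), 3*sqrt (2), 6, 9, 8*sqrt (5)]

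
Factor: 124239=3^1*41413^1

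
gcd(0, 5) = 5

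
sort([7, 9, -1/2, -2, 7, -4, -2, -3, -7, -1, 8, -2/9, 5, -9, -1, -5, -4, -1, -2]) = [-9, -7, -5, -4, -4, -3, -2, -2, -2, -1, -1, -1, -1/2, -2/9, 5, 7, 7, 8, 9]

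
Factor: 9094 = 2^1*4547^1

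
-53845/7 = -7692 - 1/7 ≈ -7692.14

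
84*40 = 3360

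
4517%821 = 412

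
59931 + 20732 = 80663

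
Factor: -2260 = -1*2^2*5^1*113^1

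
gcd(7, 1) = 1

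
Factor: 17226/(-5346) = -1*3^(-2)*29^1 = -29/9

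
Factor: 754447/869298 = 2^(-1)*3^(-1)*31^1*24337^1*144883^(-1)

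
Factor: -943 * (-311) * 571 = 23^1 * 41^1 * 311^1 * 571^1 = 167458883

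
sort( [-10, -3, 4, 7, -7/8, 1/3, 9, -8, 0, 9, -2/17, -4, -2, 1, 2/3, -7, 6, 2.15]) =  [-10, -8, -7, -4, -3, -2, -7/8, -2/17, 0, 1/3, 2/3, 1, 2.15, 4, 6, 7, 9, 9]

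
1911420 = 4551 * 420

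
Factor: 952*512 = 2^12*7^1*17^1 = 487424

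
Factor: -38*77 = -1*2^1*7^1*11^1*19^1 = -2926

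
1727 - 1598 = 129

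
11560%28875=11560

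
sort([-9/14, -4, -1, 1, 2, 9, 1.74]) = [-4, -1, -9/14, 1, 1.74, 2, 9]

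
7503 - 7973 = -470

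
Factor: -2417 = -1*2417^1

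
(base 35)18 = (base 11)3a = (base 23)1k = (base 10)43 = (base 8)53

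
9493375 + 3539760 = 13033135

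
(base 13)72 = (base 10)93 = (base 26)3f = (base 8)135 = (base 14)69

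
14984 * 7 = 104888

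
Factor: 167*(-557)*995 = -1*5^1*167^1*199^1*557^1 = -92553905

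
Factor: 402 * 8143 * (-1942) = -1 * 2^2 * 3^1 * 17^1 * 67^1 * 479^1 * 971^1 = -6357109812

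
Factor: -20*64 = -1*2^8*5^1 = -1280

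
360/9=40=40.00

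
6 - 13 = -7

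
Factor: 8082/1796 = 2^(-1)*3^2 = 9/2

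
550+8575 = 9125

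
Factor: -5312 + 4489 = -1 * 823^1 = -823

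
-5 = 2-7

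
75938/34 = 2233 + 8/17 ≈ 2233.47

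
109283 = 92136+17147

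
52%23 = 6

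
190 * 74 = 14060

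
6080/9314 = 3040/4657 ≈ 0.653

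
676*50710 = 34279960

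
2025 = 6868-4843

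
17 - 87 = -70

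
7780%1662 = 1132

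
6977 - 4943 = 2034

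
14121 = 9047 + 5074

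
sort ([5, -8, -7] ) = [-8, -7, 5] 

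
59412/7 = 8487 + 3/7 ≈ 8487.43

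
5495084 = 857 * 6412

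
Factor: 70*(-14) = -1*2^2*5^1*7^2 = -980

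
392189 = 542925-150736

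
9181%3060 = 1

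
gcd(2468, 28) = 4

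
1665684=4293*388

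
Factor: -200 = -1*2^3*5^2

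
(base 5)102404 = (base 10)3479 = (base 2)110110010111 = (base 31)3j7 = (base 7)13100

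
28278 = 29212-934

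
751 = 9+742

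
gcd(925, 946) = 1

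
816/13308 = 68/1109 ≈ 0.0613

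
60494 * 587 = 35509978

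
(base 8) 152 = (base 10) 106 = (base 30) 3g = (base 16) 6a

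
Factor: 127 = 127^1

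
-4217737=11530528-15748265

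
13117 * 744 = 9759048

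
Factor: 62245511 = 62245511^1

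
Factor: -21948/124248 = -1 * 2^(-1) * 59^1 * 167^(-1) = -59/334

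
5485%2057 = 1371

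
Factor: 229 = 229^1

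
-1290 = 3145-4435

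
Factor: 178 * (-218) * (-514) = 2^3 * 89^1 * 109^1 * 257^1 = 19945256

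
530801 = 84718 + 446083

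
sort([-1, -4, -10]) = [-10, -4, -1]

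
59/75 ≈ 0.787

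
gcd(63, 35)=7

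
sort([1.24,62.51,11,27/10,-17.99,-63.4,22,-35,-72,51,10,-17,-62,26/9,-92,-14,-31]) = [-92,-72,-63.4,-62,-35,-31,-17.99,-17,-14,1.24,27/10,26/9,10,11,22,51,62.51]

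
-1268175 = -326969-941206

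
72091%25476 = 21139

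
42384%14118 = 30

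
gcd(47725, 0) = 47725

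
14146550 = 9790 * 1445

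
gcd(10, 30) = 10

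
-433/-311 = 1+122/311 ≈ 1.39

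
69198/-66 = -1048-5/11 ≈ -1048.45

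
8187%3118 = 1951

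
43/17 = 2+9/17≈2.53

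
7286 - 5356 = 1930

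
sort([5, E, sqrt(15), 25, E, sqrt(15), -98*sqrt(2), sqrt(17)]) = [-98*sqrt(2), E, E, sqrt(15), sqrt(15), sqrt(17), 5, 25]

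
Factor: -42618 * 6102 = -1 * 2^2 * 3^4 * 113^1 * 7103^1 = -260055036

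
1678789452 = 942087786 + 736701666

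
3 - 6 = -3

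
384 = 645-261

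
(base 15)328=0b1011001001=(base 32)m9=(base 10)713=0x2c9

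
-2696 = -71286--68590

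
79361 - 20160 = 59201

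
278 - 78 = 200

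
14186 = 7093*2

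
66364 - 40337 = 26027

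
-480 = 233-713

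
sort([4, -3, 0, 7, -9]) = [-9, -3, 0, 4, 7]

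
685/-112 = -6 - 13/112 ≈ -6.12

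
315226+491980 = 807206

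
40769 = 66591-25822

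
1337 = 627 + 710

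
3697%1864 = 1833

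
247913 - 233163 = 14750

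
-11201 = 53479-64680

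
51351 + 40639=91990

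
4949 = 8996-4047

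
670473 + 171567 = 842040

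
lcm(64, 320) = 320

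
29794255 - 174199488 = -144405233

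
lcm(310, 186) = 930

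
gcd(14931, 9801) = 27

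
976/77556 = 244/19389 ≈ 0.0126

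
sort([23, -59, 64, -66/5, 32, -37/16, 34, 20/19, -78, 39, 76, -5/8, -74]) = [-78, -74, -59, -66/5, -37/16, -5/8, 20/19, 23, 32, 34, 39, 64, 76]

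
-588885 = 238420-827305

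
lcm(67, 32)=2144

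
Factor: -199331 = -1 * 11^1 * 18121^1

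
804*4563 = 3668652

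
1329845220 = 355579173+974266047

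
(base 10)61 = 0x3d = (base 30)21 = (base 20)31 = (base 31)1u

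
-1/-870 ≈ 0.00115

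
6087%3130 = 2957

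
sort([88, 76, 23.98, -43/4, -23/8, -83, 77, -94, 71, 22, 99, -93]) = [-94, -93, -83, -43/4, -23/8, 22, 23.98, 71, 76, 77, 88, 99]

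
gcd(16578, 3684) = 1842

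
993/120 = 331/40 ≈ 8.28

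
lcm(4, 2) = 4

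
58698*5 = 293490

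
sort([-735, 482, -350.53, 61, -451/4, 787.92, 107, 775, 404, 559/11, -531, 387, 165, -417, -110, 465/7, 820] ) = [-735, -531, -417, -350.53, -451/4, -110, 559/11, 61, 465/7, 107, 165, 387, 404, 482, 775, 787.92, 820] 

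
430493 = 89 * 4837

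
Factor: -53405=-1 * 5^1 * 11^1 * 971^1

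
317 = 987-670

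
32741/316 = 103 + 193/316≈103.61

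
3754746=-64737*(-58)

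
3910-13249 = -9339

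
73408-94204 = -20796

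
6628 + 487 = 7115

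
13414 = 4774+8640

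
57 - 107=-50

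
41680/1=41680=41680.00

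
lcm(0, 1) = 0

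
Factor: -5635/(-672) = 2^(-5)*3^(-1)*5^1*7^1*23^1 = 805/96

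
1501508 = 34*44162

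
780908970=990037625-209128655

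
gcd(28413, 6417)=9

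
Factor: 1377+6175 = 2^7*59^1 = 7552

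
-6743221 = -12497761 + 5754540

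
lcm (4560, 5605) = 269040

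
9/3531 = 3/1177 ≈ 0.00255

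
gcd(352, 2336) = 32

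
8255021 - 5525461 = 2729560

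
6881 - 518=6363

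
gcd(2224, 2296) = 8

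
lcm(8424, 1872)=16848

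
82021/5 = 16404+1/5 = 16404.20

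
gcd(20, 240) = 20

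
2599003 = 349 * 7447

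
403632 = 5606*72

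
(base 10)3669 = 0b111001010101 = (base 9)5026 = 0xe55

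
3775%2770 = 1005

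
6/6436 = 3/3218 ≈ 0.000932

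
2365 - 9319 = -6954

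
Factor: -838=-1*2^1*419^1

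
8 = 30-22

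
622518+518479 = 1140997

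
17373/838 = 20 + 613/838 ≈ 20.73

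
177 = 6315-6138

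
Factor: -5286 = -1*2^1*3^1*881^1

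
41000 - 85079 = -44079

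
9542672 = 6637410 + 2905262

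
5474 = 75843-70369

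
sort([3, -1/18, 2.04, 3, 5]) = [-1/18, 2.04, 3, 3, 5]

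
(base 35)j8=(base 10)673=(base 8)1241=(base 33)kd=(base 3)220221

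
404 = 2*202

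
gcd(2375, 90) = 5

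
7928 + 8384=16312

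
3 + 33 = 36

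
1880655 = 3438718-1558063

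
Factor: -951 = -1 * 3^1 * 317^1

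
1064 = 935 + 129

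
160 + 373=533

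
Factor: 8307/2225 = 3^2*5^(-2)*13^1*71^1*89^(-1)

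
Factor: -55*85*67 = -1*5^2*11^1*17^1*67^1 = -313225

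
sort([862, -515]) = [-515, 862]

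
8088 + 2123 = 10211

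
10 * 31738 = 317380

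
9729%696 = 681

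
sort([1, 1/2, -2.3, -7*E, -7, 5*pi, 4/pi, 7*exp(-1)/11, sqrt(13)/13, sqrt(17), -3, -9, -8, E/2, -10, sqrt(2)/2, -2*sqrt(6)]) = [-7*E, -10, -9, -8, -7, -2*sqrt(6), -3, -2.3, 7*exp(-1)/11, sqrt(13)/13, 1/2, sqrt(2)/2, 1, 4/pi, E/2, sqrt(17), 5*pi]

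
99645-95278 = 4367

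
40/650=4/65 ≈ 0.0615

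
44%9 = 8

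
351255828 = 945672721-594416893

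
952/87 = 10 + 82/87 ≈ 10.94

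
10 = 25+-15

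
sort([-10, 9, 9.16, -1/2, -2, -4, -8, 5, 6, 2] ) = [-10, -8, -4, -2, -1/2, 2, 5, 6, 9, 9.16] 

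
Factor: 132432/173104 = 3^1*89^1*349^(-1) = 267/349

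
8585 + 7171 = 15756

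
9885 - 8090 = 1795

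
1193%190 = 53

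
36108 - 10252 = 25856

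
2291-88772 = -86481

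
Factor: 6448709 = 193^1 * 33413^1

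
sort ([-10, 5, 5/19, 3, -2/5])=[-10, -2/5, 5/19, 3, 5]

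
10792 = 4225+6567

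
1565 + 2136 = 3701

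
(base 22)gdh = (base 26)bnd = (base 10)8047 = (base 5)224142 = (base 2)1111101101111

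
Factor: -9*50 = -1*2^1*3^2*5^2 = -450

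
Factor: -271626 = -1 * 2^1 * 3^1 * 17^1 * 2663^1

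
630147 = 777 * 811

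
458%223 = 12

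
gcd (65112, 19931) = 1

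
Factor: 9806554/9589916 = 2^(-1)*7^(-1)*37^1*89^1*1489^1*342497^(-1) = 4903277/4794958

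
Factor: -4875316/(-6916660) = 5^(-1)*239^(-1)*1447^(-1)*1218829^1 = 1218829/1729165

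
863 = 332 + 531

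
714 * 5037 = 3596418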